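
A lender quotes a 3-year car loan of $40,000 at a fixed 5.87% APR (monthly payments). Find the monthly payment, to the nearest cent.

$1,214.52

Monthly rate = 5.87%/12 = 0.0048917; payment = 40,000 × 0.0048917 / (1 − (1+0.0048917)^−36) = $1,214.52.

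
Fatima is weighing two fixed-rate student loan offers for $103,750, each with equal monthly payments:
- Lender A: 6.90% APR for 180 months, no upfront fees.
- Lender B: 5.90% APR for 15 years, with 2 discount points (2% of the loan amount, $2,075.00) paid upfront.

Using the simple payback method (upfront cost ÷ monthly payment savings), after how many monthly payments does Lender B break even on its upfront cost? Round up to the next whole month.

Lender A: at 6.90% the monthly rate is 0.0057500, so the payment is 103,750 × 0.0057500 / (1 − 1.0057500^−180) = $926.74.
Lender B: at 5.90% the monthly rate is 0.0049167, so the payment is 103,750 × 0.0049167 / (1 − 1.0049167^−180) = $869.91.
Monthly savings = $926.74 − $869.91 = $56.83.
Break-even = $2,075.00 / $56.83 = 36.51 → 37 months.

37 months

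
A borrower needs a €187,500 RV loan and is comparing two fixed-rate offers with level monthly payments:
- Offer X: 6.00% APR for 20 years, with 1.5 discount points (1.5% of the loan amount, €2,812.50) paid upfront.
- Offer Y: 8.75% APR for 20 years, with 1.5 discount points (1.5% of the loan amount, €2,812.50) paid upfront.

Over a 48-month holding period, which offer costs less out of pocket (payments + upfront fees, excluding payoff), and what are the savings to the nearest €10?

Offer X by €15,060

Offer X: at 6.00% the monthly rate is 0.0050000, so the payment is 187,500 × 0.0050000 / (1 − 1.0050000^−240) = €1,343.31.
Offer Y: monthly rate = 8.75%/12 = 0.0072917; payment = 187,500 × 0.0072917 / (1 − (1+0.0072917)^−240) = €1,656.96.
Over 48 months: Offer X costs 48 × €1,343.31 + €2,812.50 = €67,291.38; Offer Y costs 48 × €1,656.96 + €2,812.50 = €82,346.58.
Offer X is cheaper by €82,346.58 − €67,291.38 = €15,055.20.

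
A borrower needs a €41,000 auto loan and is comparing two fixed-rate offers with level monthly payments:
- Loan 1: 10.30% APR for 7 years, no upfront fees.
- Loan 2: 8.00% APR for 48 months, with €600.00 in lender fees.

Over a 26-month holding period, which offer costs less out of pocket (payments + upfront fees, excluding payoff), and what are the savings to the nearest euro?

Loan 1: at 10.30% the monthly rate is 0.0085833, so the payment is 41,000 × 0.0085833 / (1 − 1.0085833^−84) = €687.02.
Loan 2: at 8.00% the monthly rate is 0.0066667, so the payment is 41,000 × 0.0066667 / (1 − 1.0066667^−48) = €1,000.93.
Over 26 months: Loan 1 costs 26 × €687.02 = €17,862.52; Loan 2 costs 26 × €1,000.93 + €600.00 = €26,624.18.
Loan 1 is cheaper by €26,624.18 − €17,862.52 = €8,761.66.

Loan 1 by €8,762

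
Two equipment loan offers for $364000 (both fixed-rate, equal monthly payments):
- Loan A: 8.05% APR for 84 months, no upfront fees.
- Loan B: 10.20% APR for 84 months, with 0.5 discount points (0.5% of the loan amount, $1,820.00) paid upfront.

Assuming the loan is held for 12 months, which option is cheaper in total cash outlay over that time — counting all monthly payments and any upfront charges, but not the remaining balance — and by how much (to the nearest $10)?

Loan A: monthly rate = 8.05%/12 = 0.0067083; payment = 364,000 × 0.0067083 / (1 − (1+0.0067083)^−84) = $5,682.45.
Loan B: at 10.20% the monthly rate is 0.0085000, so the payment is 364,000 × 0.0085000 / (1 − 1.0085000^−84) = $6,080.51.
Over 12 months: Loan A costs 12 × $5,682.45 = $68,189.40; Loan B costs 12 × $6,080.51 + $1,820.00 = $74,786.12.
Loan A is cheaper by $74,786.12 − $68,189.40 = $6,596.72.

Loan A by $6,600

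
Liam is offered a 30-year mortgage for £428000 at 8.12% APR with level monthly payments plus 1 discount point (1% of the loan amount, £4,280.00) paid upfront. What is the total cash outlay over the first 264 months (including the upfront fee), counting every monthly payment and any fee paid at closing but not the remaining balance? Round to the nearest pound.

At 8.12% the monthly rate is 0.0067667, so the payment is 428,000 × 0.0067667 / (1 − 1.0067667^−360) = £3,176.39.
Total outlay = 264 × £3,176.39 + £4,280.00 = £842,846.96.

£842,847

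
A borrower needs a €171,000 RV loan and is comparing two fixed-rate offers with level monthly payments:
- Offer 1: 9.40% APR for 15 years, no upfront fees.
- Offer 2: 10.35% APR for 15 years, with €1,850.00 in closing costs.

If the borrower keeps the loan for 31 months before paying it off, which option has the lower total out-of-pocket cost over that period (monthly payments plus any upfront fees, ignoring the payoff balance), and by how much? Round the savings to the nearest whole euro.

Offer 1: monthly rate = 9.4%/12 = 0.0078333; payment = 171,000 × 0.0078333 / (1 − (1+0.0078333)^−180) = €1,775.32.
Offer 2: monthly rate = 10.35%/12 = 0.0086250; payment = 171,000 × 0.0086250 / (1 − (1+0.0086250)^−180) = €1,874.36.
Over 31 months: Offer 1 costs 31 × €1,775.32 = €55,034.92; Offer 2 costs 31 × €1,874.36 + €1,850.00 = €59,955.16.
Offer 1 is cheaper by €59,955.16 − €55,034.92 = €4,920.24.

Offer 1 by €4,920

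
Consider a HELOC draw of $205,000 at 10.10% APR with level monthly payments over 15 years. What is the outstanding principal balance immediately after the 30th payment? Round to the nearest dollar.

With monthly rate i = 10.1%/12 = 0.0084167, the balance after k of n payments is P · [(1+i)^n − (1+i)^k] / [(1+i)^n − 1].
(1+0.0084167)^180 = 4.52066870 and (1+0.0084167)^30 = 1.28588002, so the balance is 205,000 × (4.52066870 − 1.28588002) / (4.52066870 − 1) = $188,353.90.

$188,354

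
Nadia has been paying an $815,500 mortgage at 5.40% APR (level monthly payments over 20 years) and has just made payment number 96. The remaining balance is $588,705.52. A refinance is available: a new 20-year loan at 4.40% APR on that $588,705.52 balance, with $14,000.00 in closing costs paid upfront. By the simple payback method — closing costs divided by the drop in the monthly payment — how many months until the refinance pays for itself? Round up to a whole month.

Current payment = 815,500 × 5.4%/12 / (1 − (1+0.0045000)^−240) = $5,563.76.
Refinanced payment = 588,705.52 × 0.0036667 / (1 − (1+0.0036667)^−240) = $3,692.74.
Monthly savings = $5,563.76 − $3,692.74 = $1,871.02.
Break-even = $14,000.00 / $1,871.02 = 7.48 → 8 months.

8 months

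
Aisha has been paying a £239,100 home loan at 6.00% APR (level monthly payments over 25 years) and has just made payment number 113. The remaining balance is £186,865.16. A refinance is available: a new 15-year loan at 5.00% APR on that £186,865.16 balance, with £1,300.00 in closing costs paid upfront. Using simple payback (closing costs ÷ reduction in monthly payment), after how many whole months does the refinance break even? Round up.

21 months

Current payment = 239,100 × 6%/12 / (1 − (1+0.0050000)^−300) = £1,540.52.
Refinanced payment = 186,865.16 × 0.0041667 / (1 − (1+0.0041667)^−180) = £1,477.72.
Monthly savings = £1,540.52 − £1,477.72 = £62.80.
Break-even = £1,300.00 / £62.80 = 20.70 → 21 months.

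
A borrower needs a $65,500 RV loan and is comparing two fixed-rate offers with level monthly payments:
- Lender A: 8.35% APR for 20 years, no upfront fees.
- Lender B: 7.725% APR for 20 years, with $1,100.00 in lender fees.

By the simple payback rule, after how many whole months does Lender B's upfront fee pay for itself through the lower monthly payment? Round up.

Lender A: at 8.35% the monthly rate is 0.0069583, so the payment is 65,500 × 0.0069583 / (1 − 1.0069583^−240) = $562.22.
Lender B: monthly rate = 7.725%/12 = 0.0064375; payment = 65,500 × 0.0064375 / (1 − (1+0.0064375)^−240) = $536.71.
Monthly savings = $562.22 − $536.71 = $25.51.
Break-even = $1,100.00 / $25.51 = 43.12 → 44 months.

44 months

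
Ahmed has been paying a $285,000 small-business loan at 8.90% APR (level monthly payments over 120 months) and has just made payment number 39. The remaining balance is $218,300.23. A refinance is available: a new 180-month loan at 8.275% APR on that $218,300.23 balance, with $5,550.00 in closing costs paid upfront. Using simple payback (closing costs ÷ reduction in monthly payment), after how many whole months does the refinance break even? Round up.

Current payment = 285,000 × 8.9%/12 / (1 − (1+0.0074167)^−120) = $3,594.85.
Refinanced payment = 218,300.23 × 0.0068958 / (1 − (1+0.0068958)^−180) = $2,120.99.
Monthly savings = $3,594.85 − $2,120.99 = $1,473.86.
Break-even = $5,550.00 / $1,473.86 = 3.77 → 4 months.

4 months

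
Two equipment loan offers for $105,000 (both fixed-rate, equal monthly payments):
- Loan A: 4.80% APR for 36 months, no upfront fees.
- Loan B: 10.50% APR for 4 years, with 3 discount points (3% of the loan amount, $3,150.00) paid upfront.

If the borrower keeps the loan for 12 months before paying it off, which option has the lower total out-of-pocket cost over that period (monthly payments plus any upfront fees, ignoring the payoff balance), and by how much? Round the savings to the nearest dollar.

Loan A: at 4.80% the monthly rate is 0.0040000, so the payment is 105,000 × 0.0040000 / (1 − 1.0040000^−36) = $3,137.52.
Loan B: monthly rate = 10.5%/12 = 0.0087500; payment = 105,000 × 0.0087500 / (1 − (1+0.0087500)^−48) = $2,688.35.
Over 12 months: Loan A costs 12 × $3,137.52 = $37,650.24; Loan B costs 12 × $2,688.35 + $3,150.00 = $35,410.20.
Loan B is cheaper by $37,650.24 − $35,410.20 = $2,240.04.

Loan B by $2,240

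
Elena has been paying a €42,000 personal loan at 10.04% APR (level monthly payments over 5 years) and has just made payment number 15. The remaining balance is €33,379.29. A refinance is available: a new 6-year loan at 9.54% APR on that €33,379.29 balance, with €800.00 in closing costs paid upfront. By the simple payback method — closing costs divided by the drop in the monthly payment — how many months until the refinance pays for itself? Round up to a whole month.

Current payment = 42,000 × 10.04%/12 / (1 − (1+0.0083667)^−60) = €893.20.
Refinanced payment = 33,379.29 × 0.0079500 / (1 − (1+0.0079500)^−72) = €610.66.
Monthly savings = €893.20 − €610.66 = €282.54.
Break-even = €800.00 / €282.54 = 2.83 → 3 months.

3 months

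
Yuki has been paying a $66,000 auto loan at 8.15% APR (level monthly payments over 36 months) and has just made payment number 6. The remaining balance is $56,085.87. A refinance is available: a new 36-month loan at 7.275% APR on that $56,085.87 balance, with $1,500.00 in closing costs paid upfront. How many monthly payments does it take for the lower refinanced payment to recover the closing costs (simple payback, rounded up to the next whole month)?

5 months

Current payment = 66,000 × 8.15%/12 / (1 − (1+0.0067917)^−36) = $2,072.77.
Refinanced payment = 56,085.87 × 0.0060625 / (1 − (1+0.0060625)^−36) = $1,738.83.
Monthly savings = $2,072.77 − $1,738.83 = $333.94.
Break-even = $1,500.00 / $333.94 = 4.49 → 5 months.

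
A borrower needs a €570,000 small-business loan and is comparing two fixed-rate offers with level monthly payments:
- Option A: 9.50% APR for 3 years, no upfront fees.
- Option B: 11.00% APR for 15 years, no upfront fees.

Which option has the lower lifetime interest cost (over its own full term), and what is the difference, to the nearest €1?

Option A by €508,832

Option A: at 9.50% the monthly rate is 0.0079167, so the payment is 570,000 × 0.0079167 / (1 − 1.0079167^−36) = €18,258.78.
Total interest on Option A = 36 × €18,258.78 − €570,000 = €87,316.08.
Option B: monthly rate = 11%/12 = 0.0091667; payment = 570,000 × 0.0091667 / (1 − (1+0.0091667)^−180) = €6,478.60.
Total interest on Option B = 180 × €6,478.60 − €570,000 = €596,148.00.
Option A is lower by €508,831.92.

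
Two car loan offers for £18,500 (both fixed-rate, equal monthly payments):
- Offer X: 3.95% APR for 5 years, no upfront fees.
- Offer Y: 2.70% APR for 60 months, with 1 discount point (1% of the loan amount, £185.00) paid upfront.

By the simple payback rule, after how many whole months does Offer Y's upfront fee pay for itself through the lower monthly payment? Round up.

Offer X: monthly rate = 3.95%/12 = 0.0032917; payment = 18,500 × 0.0032917 / (1 − (1+0.0032917)^−60) = £340.29.
Offer Y: at 2.70% the monthly rate is 0.0022500, so the payment is 18,500 × 0.0022500 / (1 − 1.0022500^−60) = £329.96.
Monthly savings = £340.29 − £329.96 = £10.33.
Break-even = £185.00 / £10.33 = 17.91 → 18 months.

18 months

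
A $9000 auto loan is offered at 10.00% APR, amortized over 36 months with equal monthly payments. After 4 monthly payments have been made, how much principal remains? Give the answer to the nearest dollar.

$8,128

With monthly rate i = 10%/12 = 0.0083333, the balance after k of n payments is P · [(1+i)^n − (1+i)^k] / [(1+i)^n − 1].
(1+0.0083333)^36 = 1.34818184 and (1+0.0083333)^4 = 1.03375232, so the balance is 9,000 × (1.34818184 − 1.03375232) / (1.34818184 − 1) = $8,127.55.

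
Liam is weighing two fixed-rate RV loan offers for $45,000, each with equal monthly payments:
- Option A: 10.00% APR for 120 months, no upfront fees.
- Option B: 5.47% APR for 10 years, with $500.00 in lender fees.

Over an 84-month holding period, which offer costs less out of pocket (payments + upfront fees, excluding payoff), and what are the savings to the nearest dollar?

Option A: at 10.00% the monthly rate is 0.0083333, so the payment is 45,000 × 0.0083333 / (1 − 1.0083333^−120) = $594.68.
Option B: monthly rate = 5.47%/12 = 0.0045583; payment = 45,000 × 0.0045583 / (1 − (1+0.0045583)^−120) = $487.70.
Over 84 months: Option A costs 84 × $594.68 = $49,953.12; Option B costs 84 × $487.70 + $500.00 = $41,466.80.
Option B is cheaper by $49,953.12 − $41,466.80 = $8,486.32.

Option B by $8,486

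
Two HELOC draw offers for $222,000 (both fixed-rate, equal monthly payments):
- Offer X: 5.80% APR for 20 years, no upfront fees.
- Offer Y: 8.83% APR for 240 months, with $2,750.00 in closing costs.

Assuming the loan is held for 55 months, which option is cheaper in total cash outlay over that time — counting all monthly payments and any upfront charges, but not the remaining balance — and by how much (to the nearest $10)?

Offer X: monthly rate = 5.8%/12 = 0.0048333; payment = 222,000 × 0.0048333 / (1 − (1+0.0048333)^−240) = $1,564.97.
Offer Y: at 8.83% the monthly rate is 0.0073583, so the payment is 222,000 × 0.0073583 / (1 − 1.0073583^−240) = $1,973.18.
Over 55 months: Offer X costs 55 × $1,564.97 = $86,073.35; Offer Y costs 55 × $1,973.18 + $2,750.00 = $111,274.90.
Offer X is cheaper by $111,274.90 − $86,073.35 = $25,201.55.

Offer X by $25,200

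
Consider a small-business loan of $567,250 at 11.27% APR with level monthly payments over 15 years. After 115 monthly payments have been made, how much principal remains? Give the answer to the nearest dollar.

With monthly rate i = 11.27%/12 = 0.0093917, the balance after k of n payments is P · [(1+i)^n − (1+i)^k] / [(1+i)^n − 1].
(1+0.0093917)^180 = 5.37958401 and (1+0.0093917)^115 = 2.92999731, so the balance is 567,250 × (5.37958401 − 2.92999731) / (5.37958401 − 1) = $317,273.98.

$317,274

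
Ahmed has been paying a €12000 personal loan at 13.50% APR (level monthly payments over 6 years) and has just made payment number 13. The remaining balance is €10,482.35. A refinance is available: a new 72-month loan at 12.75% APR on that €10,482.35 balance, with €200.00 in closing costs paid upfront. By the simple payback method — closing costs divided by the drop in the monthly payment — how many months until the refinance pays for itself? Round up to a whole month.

6 months

Current payment = 12,000 × 13.5%/12 / (1 − (1+0.0112500)^−72) = €244.07.
Refinanced payment = 10,482.35 × 0.0106250 / (1 − (1+0.0106250)^−72) = €209.04.
Monthly savings = €244.07 − €209.04 = €35.03.
Break-even = €200.00 / €35.03 = 5.71 → 6 months.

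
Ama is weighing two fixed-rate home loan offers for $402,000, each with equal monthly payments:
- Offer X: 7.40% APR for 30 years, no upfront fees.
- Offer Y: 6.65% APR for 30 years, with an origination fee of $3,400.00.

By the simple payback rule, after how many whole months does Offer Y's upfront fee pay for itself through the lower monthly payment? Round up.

Offer X: monthly rate = 7.4%/12 = 0.0061667; payment = 402,000 × 0.0061667 / (1 − (1+0.0061667)^−360) = $2,783.37.
Offer Y: monthly rate = 6.65%/12 = 0.0055417; payment = 402,000 × 0.0055417 / (1 − (1+0.0055417)^−360) = $2,580.70.
Monthly savings = $2,783.37 − $2,580.70 = $202.67.
Break-even = $3,400.00 / $202.67 = 16.78 → 17 months.

17 months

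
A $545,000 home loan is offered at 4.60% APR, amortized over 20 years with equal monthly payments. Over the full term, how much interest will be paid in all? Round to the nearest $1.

At 4.60% the monthly rate is 0.0038333, so the payment is 545,000 × 0.0038333 / (1 − 1.0038333^−240) = $3,477.43.
Total paid = 240 × $3,477.43 = $834,583.20; interest = $834,583.20 − $545,000 = $289,583.20.

$289,583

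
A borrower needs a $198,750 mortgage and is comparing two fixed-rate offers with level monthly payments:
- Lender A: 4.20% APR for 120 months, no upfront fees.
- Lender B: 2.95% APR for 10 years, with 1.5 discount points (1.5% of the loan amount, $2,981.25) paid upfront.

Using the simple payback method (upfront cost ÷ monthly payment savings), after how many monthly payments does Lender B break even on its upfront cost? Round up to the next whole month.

26 months

Lender A: at 4.20% the monthly rate is 0.0035000, so the payment is 198,750 × 0.0035000 / (1 − 1.0035000^−120) = $2,031.19.
Lender B: at 2.95% the monthly rate is 0.0024583, so the payment is 198,750 × 0.0024583 / (1 − 1.0024583^−120) = $1,914.56.
Monthly savings = $2,031.19 − $1,914.56 = $116.63.
Break-even = $2,981.25 / $116.63 = 25.56 → 26 months.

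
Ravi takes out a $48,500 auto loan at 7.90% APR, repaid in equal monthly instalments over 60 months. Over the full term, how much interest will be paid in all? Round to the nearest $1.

Monthly rate = 7.9%/12 = 0.0065833; payment = 48,500 × 0.0065833 / (1 − (1+0.0065833)^−60) = $981.09.
Total paid = 60 × $981.09 = $58,865.40; interest = $58,865.40 − $48,500 = $10,365.40.

$10,365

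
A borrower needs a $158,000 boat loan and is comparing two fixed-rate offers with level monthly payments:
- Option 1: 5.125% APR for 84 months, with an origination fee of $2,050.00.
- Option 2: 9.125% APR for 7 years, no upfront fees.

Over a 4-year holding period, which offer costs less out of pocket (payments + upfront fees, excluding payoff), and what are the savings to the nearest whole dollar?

Option 1 by $12,814

Option 1: monthly rate = 5.125%/12 = 0.0042708; payment = 158,000 × 0.0042708 / (1 − (1+0.0042708)^−84) = $2,242.45.
Option 2: at 9.125% the monthly rate is 0.0076042, so the payment is 158,000 × 0.0076042 / (1 − 1.0076042^−84) = $2,552.11.
Over 48 months: Option 1 costs 48 × $2,242.45 + $2,050.00 = $109,687.60; Option 2 costs 48 × $2,552.11 = $122,501.28.
Option 1 is cheaper by $122,501.28 − $109,687.60 = $12,813.68.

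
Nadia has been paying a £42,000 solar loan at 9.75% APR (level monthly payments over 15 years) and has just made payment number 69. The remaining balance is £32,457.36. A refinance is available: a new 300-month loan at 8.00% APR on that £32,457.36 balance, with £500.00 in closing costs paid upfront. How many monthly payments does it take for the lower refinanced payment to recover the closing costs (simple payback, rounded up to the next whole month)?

Current payment = 42,000 × 9.75%/12 / (1 − (1+0.0081250)^−180) = £444.93.
Refinanced payment = 32,457.36 × 0.0066667 / (1 − (1+0.0066667)^−300) = £250.51.
Monthly savings = £444.93 − £250.51 = £194.42.
Break-even = £500.00 / £194.42 = 2.57 → 3 months.

3 months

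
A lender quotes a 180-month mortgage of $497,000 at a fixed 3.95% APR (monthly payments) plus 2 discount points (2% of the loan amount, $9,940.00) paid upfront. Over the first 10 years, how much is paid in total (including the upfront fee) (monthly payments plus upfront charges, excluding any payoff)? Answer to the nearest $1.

Monthly rate = 3.95%/12 = 0.0032917; payment = 497,000 × 0.0032917 / (1 − (1+0.0032917)^−180) = $3,663.81.
Total outlay = 120 × $3,663.81 + $9,940.00 = $449,597.20.

$449,597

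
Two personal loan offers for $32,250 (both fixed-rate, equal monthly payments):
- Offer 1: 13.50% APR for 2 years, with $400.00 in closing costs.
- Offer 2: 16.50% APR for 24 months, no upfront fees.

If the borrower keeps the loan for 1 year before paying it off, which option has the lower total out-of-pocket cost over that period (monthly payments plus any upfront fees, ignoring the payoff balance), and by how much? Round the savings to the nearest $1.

Offer 1 by $152

Offer 1: at 13.50% the monthly rate is 0.0112500, so the payment is 32,250 × 0.0112500 / (1 − 1.0112500^−24) = $1,540.81.
Offer 2: monthly rate = 16.5%/12 = 0.0137500; payment = 32,250 × 0.0137500 / (1 − (1+0.0137500)^−24) = $1,586.78.
Over 12 months: Offer 1 costs 12 × $1,540.81 + $400.00 = $18,889.72; Offer 2 costs 12 × $1,586.78 = $19,041.36.
Offer 1 is cheaper by $19,041.36 − $18,889.72 = $151.64.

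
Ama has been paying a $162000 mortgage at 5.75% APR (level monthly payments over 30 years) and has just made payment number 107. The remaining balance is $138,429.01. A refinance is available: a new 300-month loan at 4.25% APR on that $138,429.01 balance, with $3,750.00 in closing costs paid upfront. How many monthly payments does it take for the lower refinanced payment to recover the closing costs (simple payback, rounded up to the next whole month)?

20 months

Current payment = 162,000 × 5.75%/12 / (1 − (1+0.0047917)^−360) = $945.39.
Refinanced payment = 138,429.01 × 0.0035417 / (1 − (1+0.0035417)^−300) = $749.92.
Monthly savings = $945.39 − $749.92 = $195.47.
Break-even = $3,750.00 / $195.47 = 19.18 → 20 months.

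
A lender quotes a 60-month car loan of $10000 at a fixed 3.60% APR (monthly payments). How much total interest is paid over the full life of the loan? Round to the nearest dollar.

$942

Monthly rate = 3.6%/12 = 0.0030000; payment = 10,000 × 0.0030000 / (1 − (1+0.0030000)^−60) = $182.37.
Total paid = 60 × $182.37 = $10,942.20; interest = $10,942.20 − $10,000 = $942.20.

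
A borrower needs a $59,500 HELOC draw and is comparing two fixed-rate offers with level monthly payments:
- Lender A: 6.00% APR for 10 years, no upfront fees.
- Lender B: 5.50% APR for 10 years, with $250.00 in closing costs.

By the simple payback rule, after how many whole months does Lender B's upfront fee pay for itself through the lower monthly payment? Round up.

Lender A: at 6.00% the monthly rate is 0.0050000, so the payment is 59,500 × 0.0050000 / (1 − 1.0050000^−120) = $660.57.
Lender B: monthly rate = 5.5%/12 = 0.0045833; payment = 59,500 × 0.0045833 / (1 − (1+0.0045833)^−120) = $645.73.
Monthly savings = $660.57 − $645.73 = $14.84.
Break-even = $250.00 / $14.84 = 16.85 → 17 months.

17 months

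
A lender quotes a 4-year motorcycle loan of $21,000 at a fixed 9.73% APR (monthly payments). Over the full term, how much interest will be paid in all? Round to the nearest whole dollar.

Monthly rate = 9.73%/12 = 0.0081083; payment = 21,000 × 0.0081083 / (1 − (1+0.0081083)^−48) = $529.90.
Total paid = 48 × $529.90 = $25,435.20; interest = $25,435.20 − $21,000 = $4,435.20.

$4,435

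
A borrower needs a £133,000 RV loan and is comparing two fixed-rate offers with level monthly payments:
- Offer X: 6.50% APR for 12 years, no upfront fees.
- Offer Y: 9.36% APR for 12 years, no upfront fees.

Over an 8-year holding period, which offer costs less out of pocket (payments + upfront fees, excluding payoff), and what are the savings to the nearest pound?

Offer X: at 6.50% the monthly rate is 0.0054167, so the payment is 133,000 × 0.0054167 / (1 − 1.0054167^−144) = £1,332.56.
Offer Y: at 9.36% the monthly rate is 0.0078000, so the payment is 133,000 × 0.0078000 / (1 − 1.0078000^−144) = £1,540.67.
Over 96 months: Offer X costs 96 × £1,332.56 = £127,925.76; Offer Y costs 96 × £1,540.67 = £147,904.32.
Offer X is cheaper by £147,904.32 − £127,925.76 = £19,978.56.

Offer X by £19,979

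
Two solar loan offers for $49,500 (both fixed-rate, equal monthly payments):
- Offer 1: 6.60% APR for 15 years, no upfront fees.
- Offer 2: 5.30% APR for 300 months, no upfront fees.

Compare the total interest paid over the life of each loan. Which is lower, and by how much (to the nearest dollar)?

Offer 1: at 6.60% the monthly rate is 0.0055000, so the payment is 49,500 × 0.0055000 / (1 − 1.0055000^−180) = $433.92.
Total interest on Offer 1 = 180 × $433.92 − $49,500 = $28,605.60.
Offer 2: at 5.30% the monthly rate is 0.0044167, so the payment is 49,500 × 0.0044167 / (1 − 1.0044167^−300) = $298.09.
Total interest on Offer 2 = 300 × $298.09 − $49,500 = $39,927.00.
Offer 1 is lower by $11,321.40.

Offer 1 by $11,321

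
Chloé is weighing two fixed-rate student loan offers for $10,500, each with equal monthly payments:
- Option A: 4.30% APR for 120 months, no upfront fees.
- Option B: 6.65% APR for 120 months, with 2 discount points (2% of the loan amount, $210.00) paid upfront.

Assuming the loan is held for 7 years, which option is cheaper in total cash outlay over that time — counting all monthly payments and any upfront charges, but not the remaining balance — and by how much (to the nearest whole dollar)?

Option A: monthly rate = 4.3%/12 = 0.0035833; payment = 10,500 × 0.0035833 / (1 − (1+0.0035833)^−120) = $107.81.
Option B: monthly rate = 6.65%/12 = 0.0055417; payment = 10,500 × 0.0055417 / (1 − (1+0.0055417)^−120) = $120.03.
Over 84 months: Option A costs 84 × $107.81 = $9,056.04; Option B costs 84 × $120.03 + $210.00 = $10,292.52.
Option A is cheaper by $10,292.52 − $9,056.04 = $1,236.48.

Option A by $1,236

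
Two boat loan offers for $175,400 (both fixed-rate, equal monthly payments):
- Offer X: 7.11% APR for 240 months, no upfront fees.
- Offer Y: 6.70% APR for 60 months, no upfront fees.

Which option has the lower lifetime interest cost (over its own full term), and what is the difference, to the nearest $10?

Offer X: monthly rate = 7.11%/12 = 0.0059250; payment = 175,400 × 0.0059250 / (1 − (1+0.0059250)^−240) = $1,371.48.
Total interest on Offer X = 240 × $1,371.48 − $175,400 = $153,755.20.
Offer Y: monthly rate = 6.7%/12 = 0.0055833; payment = 175,400 × 0.0055833 / (1 − (1+0.0055833)^−60) = $3,448.36.
Total interest on Offer Y = 60 × $3,448.36 − $175,400 = $31,501.60.
Offer Y is lower by $122,253.60.

Offer Y by $122,250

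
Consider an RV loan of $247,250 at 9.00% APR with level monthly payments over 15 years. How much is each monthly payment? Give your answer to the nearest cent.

$2,507.77

Monthly rate = 9%/12 = 0.0075000; payment = 247,250 × 0.0075000 / (1 − (1+0.0075000)^−180) = $2,507.77.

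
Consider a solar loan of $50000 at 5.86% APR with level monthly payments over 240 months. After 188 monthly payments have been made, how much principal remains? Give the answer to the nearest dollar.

With monthly rate i = 5.86%/12 = 0.0048833, the balance after k of n payments is P · [(1+i)^n − (1+i)^k] / [(1+i)^n − 1].
(1+0.0048833)^240 = 3.21924754 and (1+0.0048833)^188 = 2.49885425, so the balance is 50,000 × (3.21924754 − 2.49885425) / (3.21924754 − 1) = $16,230.58.

$16,231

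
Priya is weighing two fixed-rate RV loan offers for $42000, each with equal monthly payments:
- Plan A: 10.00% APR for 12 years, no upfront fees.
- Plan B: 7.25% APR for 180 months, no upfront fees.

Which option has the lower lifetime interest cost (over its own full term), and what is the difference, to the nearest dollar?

Plan B by $3,266

Plan A: monthly rate = 10%/12 = 0.0083333; payment = 42,000 × 0.0083333 / (1 − (1+0.0083333)^−144) = $501.93.
Total interest on Plan A = 144 × $501.93 − $42,000 = $30,277.92.
Plan B: monthly rate = 7.25%/12 = 0.0060417; payment = 42,000 × 0.0060417 / (1 − (1+0.0060417)^−180) = $383.40.
Total interest on Plan B = 180 × $383.40 − $42,000 = $27,012.00.
Plan B is lower by $3,265.92.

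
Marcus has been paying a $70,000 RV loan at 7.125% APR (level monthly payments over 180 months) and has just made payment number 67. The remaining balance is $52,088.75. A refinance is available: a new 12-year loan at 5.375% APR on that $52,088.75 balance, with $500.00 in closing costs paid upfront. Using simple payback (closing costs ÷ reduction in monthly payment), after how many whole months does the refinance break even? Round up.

4 months

Current payment = 70,000 × 7.125%/12 / (1 − (1+0.0059375)^−180) = $634.08.
Refinanced payment = 52,088.75 × 0.0044792 / (1 − (1+0.0044792)^−144) = $491.62.
Monthly savings = $634.08 − $491.62 = $142.46.
Break-even = $500.00 / $142.46 = 3.51 → 4 months.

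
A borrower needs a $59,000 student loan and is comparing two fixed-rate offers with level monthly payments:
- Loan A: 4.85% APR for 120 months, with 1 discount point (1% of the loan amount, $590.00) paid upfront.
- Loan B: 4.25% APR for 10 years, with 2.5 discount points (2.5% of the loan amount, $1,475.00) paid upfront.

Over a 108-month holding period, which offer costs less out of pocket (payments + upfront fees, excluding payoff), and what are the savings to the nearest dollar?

Loan B by $961

Loan A: at 4.85% the monthly rate is 0.0040417, so the payment is 59,000 × 0.0040417 / (1 − 1.0040417^−120) = $621.47.
Loan B: at 4.25% the monthly rate is 0.0035417, so the payment is 59,000 × 0.0035417 / (1 − 1.0035417^−120) = $604.38.
Over 108 months: Loan A costs 108 × $621.47 + $590.00 = $67,708.76; Loan B costs 108 × $604.38 + $1,475.00 = $66,748.04.
Loan B is cheaper by $67,708.76 − $66,748.04 = $960.72.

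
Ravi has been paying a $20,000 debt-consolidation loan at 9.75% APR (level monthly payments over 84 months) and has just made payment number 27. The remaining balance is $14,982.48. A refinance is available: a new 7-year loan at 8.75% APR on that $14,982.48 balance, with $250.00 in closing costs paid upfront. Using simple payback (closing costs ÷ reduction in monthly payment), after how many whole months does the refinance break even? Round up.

3 months

Current payment = 20,000 × 9.75%/12 / (1 − (1+0.0081250)^−84) = $329.45.
Refinanced payment = 14,982.48 × 0.0072917 / (1 − (1+0.0072917)^−84) = $239.16.
Monthly savings = $329.45 − $239.16 = $90.29.
Break-even = $250.00 / $90.29 = 2.77 → 3 months.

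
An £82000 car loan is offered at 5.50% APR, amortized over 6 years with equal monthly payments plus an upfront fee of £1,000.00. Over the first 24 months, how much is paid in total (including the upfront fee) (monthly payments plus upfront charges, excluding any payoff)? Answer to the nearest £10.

£33,150

At 5.50% the monthly rate is 0.0045833, so the payment is 82,000 × 0.0045833 / (1 − 1.0045833^−72) = £1,339.71.
Total outlay = 24 × £1,339.71 + £1,000.00 = £33,153.04.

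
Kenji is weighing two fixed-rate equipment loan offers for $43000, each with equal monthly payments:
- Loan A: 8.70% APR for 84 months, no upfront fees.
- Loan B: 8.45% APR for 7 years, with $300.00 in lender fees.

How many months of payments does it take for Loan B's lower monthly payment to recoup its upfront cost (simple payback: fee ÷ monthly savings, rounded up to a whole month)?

56 months

Loan A: at 8.70% the monthly rate is 0.0072500, so the payment is 43,000 × 0.0072500 / (1 − 1.0072500^−84) = $685.30.
Loan B: at 8.45% the monthly rate is 0.0070417, so the payment is 43,000 × 0.0070417 / (1 − 1.0070417^−84) = $679.89.
Monthly savings = $685.30 − $679.89 = $5.41.
Break-even = $300.00 / $5.41 = 55.45 → 56 months.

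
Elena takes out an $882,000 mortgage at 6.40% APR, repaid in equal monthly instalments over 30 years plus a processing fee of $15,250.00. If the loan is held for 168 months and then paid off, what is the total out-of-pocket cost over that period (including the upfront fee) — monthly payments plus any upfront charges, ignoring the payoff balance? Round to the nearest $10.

$942,100

Monthly rate = 6.4%/12 = 0.0053333; payment = 882,000 × 0.0053333 / (1 − (1+0.0053333)^−360) = $5,516.96.
Total outlay = 168 × $5,516.96 + $15,250.00 = $942,099.28.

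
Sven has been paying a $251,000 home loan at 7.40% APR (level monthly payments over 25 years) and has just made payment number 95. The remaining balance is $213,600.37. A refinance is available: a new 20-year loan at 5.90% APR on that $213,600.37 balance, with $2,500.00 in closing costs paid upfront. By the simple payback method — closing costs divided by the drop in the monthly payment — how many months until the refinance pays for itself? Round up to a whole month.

8 months

Current payment = 251,000 × 7.4%/12 / (1 − (1+0.0061667)^−300) = $1,838.57.
Refinanced payment = 213,600.37 × 0.0049167 / (1 − (1+0.0049167)^−240) = $1,518.00.
Monthly savings = $1,838.57 − $1,518.00 = $320.57.
Break-even = $2,500.00 / $320.57 = 7.80 → 8 months.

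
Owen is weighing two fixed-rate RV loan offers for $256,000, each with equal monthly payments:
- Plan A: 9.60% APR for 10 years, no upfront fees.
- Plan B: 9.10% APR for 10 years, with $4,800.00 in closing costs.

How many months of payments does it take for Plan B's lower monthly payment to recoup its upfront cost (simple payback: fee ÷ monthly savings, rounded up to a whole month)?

Plan A: monthly rate = 9.6%/12 = 0.0080000; payment = 256,000 × 0.0080000 / (1 − (1+0.0080000)^−120) = $3,326.61.
Plan B: monthly rate = 9.1%/12 = 0.0075833; payment = 256,000 × 0.0075833 / (1 − (1+0.0075833)^−120) = $3,256.77.
Monthly savings = $3,326.61 − $3,256.77 = $69.84.
Break-even = $4,800.00 / $69.84 = 68.73 → 69 months.

69 months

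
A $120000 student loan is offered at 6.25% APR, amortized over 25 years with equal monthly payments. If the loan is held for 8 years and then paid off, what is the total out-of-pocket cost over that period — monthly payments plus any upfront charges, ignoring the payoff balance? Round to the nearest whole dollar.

Monthly rate = 6.25%/12 = 0.0052083; payment = 120,000 × 0.0052083 / (1 − (1+0.0052083)^−300) = $791.60.
Total outlay = 96 × $791.60 = $75,993.60.

$75,994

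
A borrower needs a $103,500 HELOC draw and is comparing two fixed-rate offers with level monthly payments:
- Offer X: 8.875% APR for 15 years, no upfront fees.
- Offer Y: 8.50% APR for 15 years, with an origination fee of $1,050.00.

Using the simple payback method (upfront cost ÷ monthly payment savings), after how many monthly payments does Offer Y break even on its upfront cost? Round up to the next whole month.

Offer X: at 8.875% the monthly rate is 0.0073958, so the payment is 103,500 × 0.0073958 / (1 − 1.0073958^−180) = $1,042.08.
Offer Y: monthly rate = 8.5%/12 = 0.0070833; payment = 103,500 × 0.0070833 / (1 − (1+0.0070833)^−180) = $1,019.21.
Monthly savings = $1,042.08 − $1,019.21 = $22.87.
Break-even = $1,050.00 / $22.87 = 45.91 → 46 months.

46 months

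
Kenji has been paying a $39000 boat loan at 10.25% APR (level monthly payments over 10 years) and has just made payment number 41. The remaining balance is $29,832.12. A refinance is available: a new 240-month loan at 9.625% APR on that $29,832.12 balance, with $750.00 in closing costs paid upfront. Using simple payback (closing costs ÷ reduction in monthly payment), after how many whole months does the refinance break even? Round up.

4 months

Current payment = 39,000 × 10.25%/12 / (1 − (1+0.0085417)^−120) = $520.80.
Refinanced payment = 29,832.12 × 0.0080208 / (1 − (1+0.0080208)^−240) = $280.51.
Monthly savings = $520.80 − $280.51 = $240.29.
Break-even = $750.00 / $240.29 = 3.12 → 4 months.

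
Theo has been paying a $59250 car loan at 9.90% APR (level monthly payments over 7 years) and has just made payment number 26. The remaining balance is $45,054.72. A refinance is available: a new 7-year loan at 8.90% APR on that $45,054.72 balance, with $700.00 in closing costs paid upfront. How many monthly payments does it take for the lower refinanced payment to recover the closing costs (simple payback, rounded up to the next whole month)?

3 months

Current payment = 59,250 × 9.9%/12 / (1 − (1+0.0082500)^−84) = $980.56.
Refinanced payment = 45,054.72 × 0.0074167 / (1 − (1+0.0074167)^−84) = $722.60.
Monthly savings = $980.56 − $722.60 = $257.96.
Break-even = $700.00 / $257.96 = 2.71 → 3 months.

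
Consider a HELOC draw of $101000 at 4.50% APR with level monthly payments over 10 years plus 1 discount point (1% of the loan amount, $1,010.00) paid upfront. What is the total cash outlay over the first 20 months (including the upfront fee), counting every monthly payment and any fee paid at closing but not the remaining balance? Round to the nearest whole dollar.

Monthly rate = 4.5%/12 = 0.0037500; payment = 101,000 × 0.0037500 / (1 − (1+0.0037500)^−120) = $1,046.75.
Total outlay = 20 × $1,046.75 + $1,010.00 = $21,945.00.

$21,945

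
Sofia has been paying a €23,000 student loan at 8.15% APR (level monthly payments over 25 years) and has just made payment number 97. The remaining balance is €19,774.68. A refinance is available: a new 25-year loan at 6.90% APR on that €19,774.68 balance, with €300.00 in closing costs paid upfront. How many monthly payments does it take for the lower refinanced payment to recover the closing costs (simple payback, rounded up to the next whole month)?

Current payment = 23,000 × 8.15%/12 / (1 − (1+0.0067917)^−300) = €179.81.
Refinanced payment = 19,774.68 × 0.0057500 / (1 − (1+0.0057500)^−300) = €138.50.
Monthly savings = €179.81 − €138.50 = €41.31.
Break-even = €300.00 / €41.31 = 7.26 → 8 months.

8 months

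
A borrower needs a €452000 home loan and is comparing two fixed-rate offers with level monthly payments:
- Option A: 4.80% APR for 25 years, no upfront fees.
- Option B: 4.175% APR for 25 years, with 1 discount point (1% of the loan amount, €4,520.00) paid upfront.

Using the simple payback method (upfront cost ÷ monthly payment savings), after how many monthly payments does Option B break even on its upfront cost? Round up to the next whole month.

29 months

Option A: monthly rate = 4.8%/12 = 0.0040000; payment = 452,000 × 0.0040000 / (1 − (1+0.0040000)^−300) = €2,589.95.
Option B: monthly rate = 4.175%/12 = 0.0034792; payment = 452,000 × 0.0034792 / (1 − (1+0.0034792)^−300) = €2,429.71.
Monthly savings = €2,589.95 − €2,429.71 = €160.24.
Break-even = €4,520.00 / €160.24 = 28.21 → 29 months.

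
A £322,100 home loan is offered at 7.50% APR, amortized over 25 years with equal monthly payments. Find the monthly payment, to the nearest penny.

£2,380.29

Monthly rate = 7.5%/12 = 0.0062500; payment = 322,100 × 0.0062500 / (1 − (1+0.0062500)^−300) = £2,380.29.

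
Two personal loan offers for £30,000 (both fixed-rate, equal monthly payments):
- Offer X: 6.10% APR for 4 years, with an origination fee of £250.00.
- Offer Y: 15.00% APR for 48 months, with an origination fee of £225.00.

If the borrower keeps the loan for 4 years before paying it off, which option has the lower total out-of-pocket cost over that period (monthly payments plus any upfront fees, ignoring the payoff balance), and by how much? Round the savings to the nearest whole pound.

Offer X by £6,167

Offer X: at 6.10% the monthly rate is 0.0050833, so the payment is 30,000 × 0.0050833 / (1 − 1.0050833^−48) = £705.93.
Offer Y: at 15.00% the monthly rate is 0.0125000, so the payment is 30,000 × 0.0125000 / (1 − 1.0125000^−48) = £834.92.
Over 48 months: Offer X costs 48 × £705.93 + £250.00 = £34,134.64; Offer Y costs 48 × £834.92 + £225.00 = £40,301.16.
Offer X is cheaper by £40,301.16 − £34,134.64 = £6,166.52.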